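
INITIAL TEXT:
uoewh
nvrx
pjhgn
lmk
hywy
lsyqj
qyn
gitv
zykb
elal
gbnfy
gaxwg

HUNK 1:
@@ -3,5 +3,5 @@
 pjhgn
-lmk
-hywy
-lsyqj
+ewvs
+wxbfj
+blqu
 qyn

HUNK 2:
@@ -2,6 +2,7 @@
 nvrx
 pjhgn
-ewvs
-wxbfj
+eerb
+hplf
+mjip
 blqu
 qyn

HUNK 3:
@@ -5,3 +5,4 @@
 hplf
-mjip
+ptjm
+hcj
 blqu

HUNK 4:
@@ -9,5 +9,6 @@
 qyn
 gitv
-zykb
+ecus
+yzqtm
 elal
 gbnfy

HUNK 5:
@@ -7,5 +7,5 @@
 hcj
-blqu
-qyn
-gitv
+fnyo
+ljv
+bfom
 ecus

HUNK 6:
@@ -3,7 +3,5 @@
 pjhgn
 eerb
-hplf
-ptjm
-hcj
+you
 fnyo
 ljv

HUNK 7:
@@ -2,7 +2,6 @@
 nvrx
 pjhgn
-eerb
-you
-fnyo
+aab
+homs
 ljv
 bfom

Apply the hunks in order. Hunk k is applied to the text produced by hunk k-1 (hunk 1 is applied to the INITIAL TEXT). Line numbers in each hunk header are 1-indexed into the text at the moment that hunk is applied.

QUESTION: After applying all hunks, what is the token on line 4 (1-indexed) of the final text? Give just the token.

Hunk 1: at line 3 remove [lmk,hywy,lsyqj] add [ewvs,wxbfj,blqu] -> 12 lines: uoewh nvrx pjhgn ewvs wxbfj blqu qyn gitv zykb elal gbnfy gaxwg
Hunk 2: at line 2 remove [ewvs,wxbfj] add [eerb,hplf,mjip] -> 13 lines: uoewh nvrx pjhgn eerb hplf mjip blqu qyn gitv zykb elal gbnfy gaxwg
Hunk 3: at line 5 remove [mjip] add [ptjm,hcj] -> 14 lines: uoewh nvrx pjhgn eerb hplf ptjm hcj blqu qyn gitv zykb elal gbnfy gaxwg
Hunk 4: at line 9 remove [zykb] add [ecus,yzqtm] -> 15 lines: uoewh nvrx pjhgn eerb hplf ptjm hcj blqu qyn gitv ecus yzqtm elal gbnfy gaxwg
Hunk 5: at line 7 remove [blqu,qyn,gitv] add [fnyo,ljv,bfom] -> 15 lines: uoewh nvrx pjhgn eerb hplf ptjm hcj fnyo ljv bfom ecus yzqtm elal gbnfy gaxwg
Hunk 6: at line 3 remove [hplf,ptjm,hcj] add [you] -> 13 lines: uoewh nvrx pjhgn eerb you fnyo ljv bfom ecus yzqtm elal gbnfy gaxwg
Hunk 7: at line 2 remove [eerb,you,fnyo] add [aab,homs] -> 12 lines: uoewh nvrx pjhgn aab homs ljv bfom ecus yzqtm elal gbnfy gaxwg
Final line 4: aab

Answer: aab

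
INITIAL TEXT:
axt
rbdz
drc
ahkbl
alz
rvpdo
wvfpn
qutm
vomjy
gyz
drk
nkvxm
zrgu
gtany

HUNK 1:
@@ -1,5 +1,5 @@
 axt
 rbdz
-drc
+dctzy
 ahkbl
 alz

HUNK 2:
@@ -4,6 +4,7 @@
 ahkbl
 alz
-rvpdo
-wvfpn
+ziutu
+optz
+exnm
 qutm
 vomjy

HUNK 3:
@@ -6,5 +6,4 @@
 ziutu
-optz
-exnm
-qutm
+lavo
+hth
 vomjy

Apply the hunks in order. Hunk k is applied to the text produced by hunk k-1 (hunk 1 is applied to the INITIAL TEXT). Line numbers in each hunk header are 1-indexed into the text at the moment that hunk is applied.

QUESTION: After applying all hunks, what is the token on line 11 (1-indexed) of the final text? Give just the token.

Answer: drk

Derivation:
Hunk 1: at line 1 remove [drc] add [dctzy] -> 14 lines: axt rbdz dctzy ahkbl alz rvpdo wvfpn qutm vomjy gyz drk nkvxm zrgu gtany
Hunk 2: at line 4 remove [rvpdo,wvfpn] add [ziutu,optz,exnm] -> 15 lines: axt rbdz dctzy ahkbl alz ziutu optz exnm qutm vomjy gyz drk nkvxm zrgu gtany
Hunk 3: at line 6 remove [optz,exnm,qutm] add [lavo,hth] -> 14 lines: axt rbdz dctzy ahkbl alz ziutu lavo hth vomjy gyz drk nkvxm zrgu gtany
Final line 11: drk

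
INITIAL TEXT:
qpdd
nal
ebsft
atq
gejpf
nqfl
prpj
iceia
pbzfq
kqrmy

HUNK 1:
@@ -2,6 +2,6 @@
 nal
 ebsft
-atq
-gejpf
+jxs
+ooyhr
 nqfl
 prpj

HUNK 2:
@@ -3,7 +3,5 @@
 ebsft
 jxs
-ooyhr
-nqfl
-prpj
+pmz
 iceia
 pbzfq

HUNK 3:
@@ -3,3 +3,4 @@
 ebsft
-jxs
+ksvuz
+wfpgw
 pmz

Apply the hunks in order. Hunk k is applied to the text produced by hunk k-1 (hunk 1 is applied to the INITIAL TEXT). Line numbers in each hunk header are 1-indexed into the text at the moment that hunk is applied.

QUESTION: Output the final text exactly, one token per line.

Hunk 1: at line 2 remove [atq,gejpf] add [jxs,ooyhr] -> 10 lines: qpdd nal ebsft jxs ooyhr nqfl prpj iceia pbzfq kqrmy
Hunk 2: at line 3 remove [ooyhr,nqfl,prpj] add [pmz] -> 8 lines: qpdd nal ebsft jxs pmz iceia pbzfq kqrmy
Hunk 3: at line 3 remove [jxs] add [ksvuz,wfpgw] -> 9 lines: qpdd nal ebsft ksvuz wfpgw pmz iceia pbzfq kqrmy

Answer: qpdd
nal
ebsft
ksvuz
wfpgw
pmz
iceia
pbzfq
kqrmy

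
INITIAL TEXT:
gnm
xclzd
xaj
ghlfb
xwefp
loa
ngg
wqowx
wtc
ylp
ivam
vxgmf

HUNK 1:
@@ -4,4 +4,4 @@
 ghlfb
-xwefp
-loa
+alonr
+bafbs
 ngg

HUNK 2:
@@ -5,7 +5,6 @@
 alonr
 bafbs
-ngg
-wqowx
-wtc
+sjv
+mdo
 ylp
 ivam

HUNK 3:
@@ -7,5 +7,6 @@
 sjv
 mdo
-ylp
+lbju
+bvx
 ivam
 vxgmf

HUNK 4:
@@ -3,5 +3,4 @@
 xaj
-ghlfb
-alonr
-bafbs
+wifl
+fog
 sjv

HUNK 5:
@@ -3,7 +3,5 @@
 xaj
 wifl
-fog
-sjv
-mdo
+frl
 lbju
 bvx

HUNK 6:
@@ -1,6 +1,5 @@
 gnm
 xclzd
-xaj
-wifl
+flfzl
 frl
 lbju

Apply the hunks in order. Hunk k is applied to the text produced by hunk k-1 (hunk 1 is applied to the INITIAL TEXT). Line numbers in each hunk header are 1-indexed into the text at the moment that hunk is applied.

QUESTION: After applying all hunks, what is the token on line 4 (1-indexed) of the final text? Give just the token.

Hunk 1: at line 4 remove [xwefp,loa] add [alonr,bafbs] -> 12 lines: gnm xclzd xaj ghlfb alonr bafbs ngg wqowx wtc ylp ivam vxgmf
Hunk 2: at line 5 remove [ngg,wqowx,wtc] add [sjv,mdo] -> 11 lines: gnm xclzd xaj ghlfb alonr bafbs sjv mdo ylp ivam vxgmf
Hunk 3: at line 7 remove [ylp] add [lbju,bvx] -> 12 lines: gnm xclzd xaj ghlfb alonr bafbs sjv mdo lbju bvx ivam vxgmf
Hunk 4: at line 3 remove [ghlfb,alonr,bafbs] add [wifl,fog] -> 11 lines: gnm xclzd xaj wifl fog sjv mdo lbju bvx ivam vxgmf
Hunk 5: at line 3 remove [fog,sjv,mdo] add [frl] -> 9 lines: gnm xclzd xaj wifl frl lbju bvx ivam vxgmf
Hunk 6: at line 1 remove [xaj,wifl] add [flfzl] -> 8 lines: gnm xclzd flfzl frl lbju bvx ivam vxgmf
Final line 4: frl

Answer: frl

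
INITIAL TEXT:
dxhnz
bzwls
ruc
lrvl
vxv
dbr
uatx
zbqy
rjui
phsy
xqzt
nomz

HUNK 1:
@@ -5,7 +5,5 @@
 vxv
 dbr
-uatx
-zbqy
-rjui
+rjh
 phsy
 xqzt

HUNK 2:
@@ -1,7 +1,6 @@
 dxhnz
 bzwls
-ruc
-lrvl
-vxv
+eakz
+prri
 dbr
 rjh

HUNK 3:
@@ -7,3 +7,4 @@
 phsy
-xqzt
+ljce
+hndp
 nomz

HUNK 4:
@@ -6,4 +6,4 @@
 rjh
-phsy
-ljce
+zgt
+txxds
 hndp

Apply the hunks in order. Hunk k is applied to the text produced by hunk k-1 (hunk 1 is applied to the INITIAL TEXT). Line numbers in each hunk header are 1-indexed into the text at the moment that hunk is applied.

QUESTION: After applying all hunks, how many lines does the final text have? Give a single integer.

Answer: 10

Derivation:
Hunk 1: at line 5 remove [uatx,zbqy,rjui] add [rjh] -> 10 lines: dxhnz bzwls ruc lrvl vxv dbr rjh phsy xqzt nomz
Hunk 2: at line 1 remove [ruc,lrvl,vxv] add [eakz,prri] -> 9 lines: dxhnz bzwls eakz prri dbr rjh phsy xqzt nomz
Hunk 3: at line 7 remove [xqzt] add [ljce,hndp] -> 10 lines: dxhnz bzwls eakz prri dbr rjh phsy ljce hndp nomz
Hunk 4: at line 6 remove [phsy,ljce] add [zgt,txxds] -> 10 lines: dxhnz bzwls eakz prri dbr rjh zgt txxds hndp nomz
Final line count: 10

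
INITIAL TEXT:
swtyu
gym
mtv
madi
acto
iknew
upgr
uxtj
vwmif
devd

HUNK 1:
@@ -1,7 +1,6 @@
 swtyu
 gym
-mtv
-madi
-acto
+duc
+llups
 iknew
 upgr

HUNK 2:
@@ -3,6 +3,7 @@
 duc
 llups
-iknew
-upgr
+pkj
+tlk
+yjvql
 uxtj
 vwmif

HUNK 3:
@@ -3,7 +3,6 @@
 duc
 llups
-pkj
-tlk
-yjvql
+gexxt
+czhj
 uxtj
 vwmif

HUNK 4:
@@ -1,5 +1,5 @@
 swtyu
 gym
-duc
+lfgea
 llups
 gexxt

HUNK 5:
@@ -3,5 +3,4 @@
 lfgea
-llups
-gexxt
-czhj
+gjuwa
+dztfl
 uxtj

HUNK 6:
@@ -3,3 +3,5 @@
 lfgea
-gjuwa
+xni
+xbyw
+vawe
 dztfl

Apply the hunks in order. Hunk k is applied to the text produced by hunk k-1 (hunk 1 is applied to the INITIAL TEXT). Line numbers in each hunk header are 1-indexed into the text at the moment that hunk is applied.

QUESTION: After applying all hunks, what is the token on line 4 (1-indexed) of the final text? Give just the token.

Hunk 1: at line 1 remove [mtv,madi,acto] add [duc,llups] -> 9 lines: swtyu gym duc llups iknew upgr uxtj vwmif devd
Hunk 2: at line 3 remove [iknew,upgr] add [pkj,tlk,yjvql] -> 10 lines: swtyu gym duc llups pkj tlk yjvql uxtj vwmif devd
Hunk 3: at line 3 remove [pkj,tlk,yjvql] add [gexxt,czhj] -> 9 lines: swtyu gym duc llups gexxt czhj uxtj vwmif devd
Hunk 4: at line 1 remove [duc] add [lfgea] -> 9 lines: swtyu gym lfgea llups gexxt czhj uxtj vwmif devd
Hunk 5: at line 3 remove [llups,gexxt,czhj] add [gjuwa,dztfl] -> 8 lines: swtyu gym lfgea gjuwa dztfl uxtj vwmif devd
Hunk 6: at line 3 remove [gjuwa] add [xni,xbyw,vawe] -> 10 lines: swtyu gym lfgea xni xbyw vawe dztfl uxtj vwmif devd
Final line 4: xni

Answer: xni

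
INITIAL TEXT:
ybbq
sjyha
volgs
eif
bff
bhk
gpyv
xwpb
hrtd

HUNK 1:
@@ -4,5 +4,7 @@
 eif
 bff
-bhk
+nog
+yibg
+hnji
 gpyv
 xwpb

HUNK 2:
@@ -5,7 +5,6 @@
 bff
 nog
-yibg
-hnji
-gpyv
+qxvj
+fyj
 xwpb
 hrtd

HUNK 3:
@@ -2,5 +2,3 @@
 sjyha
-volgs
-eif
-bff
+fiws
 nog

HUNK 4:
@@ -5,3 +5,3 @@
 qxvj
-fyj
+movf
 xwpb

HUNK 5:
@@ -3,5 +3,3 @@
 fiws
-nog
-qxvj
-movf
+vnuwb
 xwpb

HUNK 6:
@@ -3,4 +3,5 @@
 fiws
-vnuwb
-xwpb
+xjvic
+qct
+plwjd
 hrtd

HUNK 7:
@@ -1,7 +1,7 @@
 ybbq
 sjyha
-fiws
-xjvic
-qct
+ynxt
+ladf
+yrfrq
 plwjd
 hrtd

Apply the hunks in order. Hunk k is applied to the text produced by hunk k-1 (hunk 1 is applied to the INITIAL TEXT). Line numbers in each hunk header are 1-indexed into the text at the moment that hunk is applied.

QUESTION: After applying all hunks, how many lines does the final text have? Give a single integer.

Answer: 7

Derivation:
Hunk 1: at line 4 remove [bhk] add [nog,yibg,hnji] -> 11 lines: ybbq sjyha volgs eif bff nog yibg hnji gpyv xwpb hrtd
Hunk 2: at line 5 remove [yibg,hnji,gpyv] add [qxvj,fyj] -> 10 lines: ybbq sjyha volgs eif bff nog qxvj fyj xwpb hrtd
Hunk 3: at line 2 remove [volgs,eif,bff] add [fiws] -> 8 lines: ybbq sjyha fiws nog qxvj fyj xwpb hrtd
Hunk 4: at line 5 remove [fyj] add [movf] -> 8 lines: ybbq sjyha fiws nog qxvj movf xwpb hrtd
Hunk 5: at line 3 remove [nog,qxvj,movf] add [vnuwb] -> 6 lines: ybbq sjyha fiws vnuwb xwpb hrtd
Hunk 6: at line 3 remove [vnuwb,xwpb] add [xjvic,qct,plwjd] -> 7 lines: ybbq sjyha fiws xjvic qct plwjd hrtd
Hunk 7: at line 1 remove [fiws,xjvic,qct] add [ynxt,ladf,yrfrq] -> 7 lines: ybbq sjyha ynxt ladf yrfrq plwjd hrtd
Final line count: 7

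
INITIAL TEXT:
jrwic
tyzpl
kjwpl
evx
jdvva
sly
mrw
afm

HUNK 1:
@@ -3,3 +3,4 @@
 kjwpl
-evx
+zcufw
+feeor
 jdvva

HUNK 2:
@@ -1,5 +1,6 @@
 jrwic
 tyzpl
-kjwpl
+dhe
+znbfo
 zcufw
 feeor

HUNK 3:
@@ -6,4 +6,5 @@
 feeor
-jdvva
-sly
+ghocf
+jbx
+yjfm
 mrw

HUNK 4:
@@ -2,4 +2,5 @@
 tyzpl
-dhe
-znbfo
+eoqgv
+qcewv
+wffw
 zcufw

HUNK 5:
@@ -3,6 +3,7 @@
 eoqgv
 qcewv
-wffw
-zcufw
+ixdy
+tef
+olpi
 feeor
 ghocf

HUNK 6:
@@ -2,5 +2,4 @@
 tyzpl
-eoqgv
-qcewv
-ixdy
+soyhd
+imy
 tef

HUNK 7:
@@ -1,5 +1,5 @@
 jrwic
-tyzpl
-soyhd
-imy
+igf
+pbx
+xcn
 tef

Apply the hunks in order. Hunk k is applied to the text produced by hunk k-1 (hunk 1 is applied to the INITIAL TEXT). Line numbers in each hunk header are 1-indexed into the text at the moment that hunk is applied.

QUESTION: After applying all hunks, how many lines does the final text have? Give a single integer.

Answer: 12

Derivation:
Hunk 1: at line 3 remove [evx] add [zcufw,feeor] -> 9 lines: jrwic tyzpl kjwpl zcufw feeor jdvva sly mrw afm
Hunk 2: at line 1 remove [kjwpl] add [dhe,znbfo] -> 10 lines: jrwic tyzpl dhe znbfo zcufw feeor jdvva sly mrw afm
Hunk 3: at line 6 remove [jdvva,sly] add [ghocf,jbx,yjfm] -> 11 lines: jrwic tyzpl dhe znbfo zcufw feeor ghocf jbx yjfm mrw afm
Hunk 4: at line 2 remove [dhe,znbfo] add [eoqgv,qcewv,wffw] -> 12 lines: jrwic tyzpl eoqgv qcewv wffw zcufw feeor ghocf jbx yjfm mrw afm
Hunk 5: at line 3 remove [wffw,zcufw] add [ixdy,tef,olpi] -> 13 lines: jrwic tyzpl eoqgv qcewv ixdy tef olpi feeor ghocf jbx yjfm mrw afm
Hunk 6: at line 2 remove [eoqgv,qcewv,ixdy] add [soyhd,imy] -> 12 lines: jrwic tyzpl soyhd imy tef olpi feeor ghocf jbx yjfm mrw afm
Hunk 7: at line 1 remove [tyzpl,soyhd,imy] add [igf,pbx,xcn] -> 12 lines: jrwic igf pbx xcn tef olpi feeor ghocf jbx yjfm mrw afm
Final line count: 12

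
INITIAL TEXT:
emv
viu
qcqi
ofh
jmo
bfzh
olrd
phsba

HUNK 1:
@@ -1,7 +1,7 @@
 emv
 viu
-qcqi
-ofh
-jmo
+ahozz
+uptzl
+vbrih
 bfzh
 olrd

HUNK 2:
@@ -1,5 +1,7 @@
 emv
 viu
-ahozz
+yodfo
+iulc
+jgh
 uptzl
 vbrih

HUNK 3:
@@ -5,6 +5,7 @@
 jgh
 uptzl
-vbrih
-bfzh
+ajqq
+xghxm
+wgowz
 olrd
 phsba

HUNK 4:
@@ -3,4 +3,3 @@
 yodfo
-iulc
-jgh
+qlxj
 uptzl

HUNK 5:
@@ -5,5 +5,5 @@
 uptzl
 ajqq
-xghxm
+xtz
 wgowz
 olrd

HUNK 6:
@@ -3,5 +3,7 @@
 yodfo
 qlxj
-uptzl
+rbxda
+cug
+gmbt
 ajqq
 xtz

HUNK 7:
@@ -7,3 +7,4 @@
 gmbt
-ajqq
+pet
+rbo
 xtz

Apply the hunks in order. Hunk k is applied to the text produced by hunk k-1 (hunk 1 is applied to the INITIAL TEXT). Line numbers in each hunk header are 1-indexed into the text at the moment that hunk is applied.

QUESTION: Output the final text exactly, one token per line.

Answer: emv
viu
yodfo
qlxj
rbxda
cug
gmbt
pet
rbo
xtz
wgowz
olrd
phsba

Derivation:
Hunk 1: at line 1 remove [qcqi,ofh,jmo] add [ahozz,uptzl,vbrih] -> 8 lines: emv viu ahozz uptzl vbrih bfzh olrd phsba
Hunk 2: at line 1 remove [ahozz] add [yodfo,iulc,jgh] -> 10 lines: emv viu yodfo iulc jgh uptzl vbrih bfzh olrd phsba
Hunk 3: at line 5 remove [vbrih,bfzh] add [ajqq,xghxm,wgowz] -> 11 lines: emv viu yodfo iulc jgh uptzl ajqq xghxm wgowz olrd phsba
Hunk 4: at line 3 remove [iulc,jgh] add [qlxj] -> 10 lines: emv viu yodfo qlxj uptzl ajqq xghxm wgowz olrd phsba
Hunk 5: at line 5 remove [xghxm] add [xtz] -> 10 lines: emv viu yodfo qlxj uptzl ajqq xtz wgowz olrd phsba
Hunk 6: at line 3 remove [uptzl] add [rbxda,cug,gmbt] -> 12 lines: emv viu yodfo qlxj rbxda cug gmbt ajqq xtz wgowz olrd phsba
Hunk 7: at line 7 remove [ajqq] add [pet,rbo] -> 13 lines: emv viu yodfo qlxj rbxda cug gmbt pet rbo xtz wgowz olrd phsba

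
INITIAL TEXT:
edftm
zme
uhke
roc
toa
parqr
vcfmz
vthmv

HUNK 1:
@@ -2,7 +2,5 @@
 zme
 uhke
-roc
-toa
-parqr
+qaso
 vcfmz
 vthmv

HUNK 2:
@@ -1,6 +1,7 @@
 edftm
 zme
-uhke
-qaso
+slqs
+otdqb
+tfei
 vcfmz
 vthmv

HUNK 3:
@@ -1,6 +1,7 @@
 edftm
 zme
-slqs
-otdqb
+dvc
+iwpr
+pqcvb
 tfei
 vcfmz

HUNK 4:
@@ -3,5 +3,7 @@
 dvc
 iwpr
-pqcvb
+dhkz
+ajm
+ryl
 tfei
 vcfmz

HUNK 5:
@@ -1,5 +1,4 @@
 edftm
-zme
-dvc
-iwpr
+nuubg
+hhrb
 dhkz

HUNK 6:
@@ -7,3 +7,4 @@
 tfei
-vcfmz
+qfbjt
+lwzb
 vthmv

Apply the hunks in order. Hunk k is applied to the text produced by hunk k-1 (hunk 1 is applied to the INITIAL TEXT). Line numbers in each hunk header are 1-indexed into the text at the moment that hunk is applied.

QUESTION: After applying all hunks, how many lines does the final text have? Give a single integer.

Hunk 1: at line 2 remove [roc,toa,parqr] add [qaso] -> 6 lines: edftm zme uhke qaso vcfmz vthmv
Hunk 2: at line 1 remove [uhke,qaso] add [slqs,otdqb,tfei] -> 7 lines: edftm zme slqs otdqb tfei vcfmz vthmv
Hunk 3: at line 1 remove [slqs,otdqb] add [dvc,iwpr,pqcvb] -> 8 lines: edftm zme dvc iwpr pqcvb tfei vcfmz vthmv
Hunk 4: at line 3 remove [pqcvb] add [dhkz,ajm,ryl] -> 10 lines: edftm zme dvc iwpr dhkz ajm ryl tfei vcfmz vthmv
Hunk 5: at line 1 remove [zme,dvc,iwpr] add [nuubg,hhrb] -> 9 lines: edftm nuubg hhrb dhkz ajm ryl tfei vcfmz vthmv
Hunk 6: at line 7 remove [vcfmz] add [qfbjt,lwzb] -> 10 lines: edftm nuubg hhrb dhkz ajm ryl tfei qfbjt lwzb vthmv
Final line count: 10

Answer: 10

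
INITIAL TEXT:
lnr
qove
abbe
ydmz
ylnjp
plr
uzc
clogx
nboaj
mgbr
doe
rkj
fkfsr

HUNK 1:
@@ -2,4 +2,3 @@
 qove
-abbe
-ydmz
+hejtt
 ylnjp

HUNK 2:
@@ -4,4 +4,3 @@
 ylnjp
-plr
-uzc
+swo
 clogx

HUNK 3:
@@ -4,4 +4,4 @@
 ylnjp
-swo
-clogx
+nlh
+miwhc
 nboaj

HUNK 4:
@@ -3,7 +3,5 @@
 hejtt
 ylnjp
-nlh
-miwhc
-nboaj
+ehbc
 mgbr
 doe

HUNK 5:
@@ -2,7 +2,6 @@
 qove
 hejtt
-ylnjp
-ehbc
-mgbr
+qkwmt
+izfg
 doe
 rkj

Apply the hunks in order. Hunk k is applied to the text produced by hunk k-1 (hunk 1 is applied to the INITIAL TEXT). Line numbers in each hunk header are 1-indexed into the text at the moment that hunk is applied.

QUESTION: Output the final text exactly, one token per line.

Answer: lnr
qove
hejtt
qkwmt
izfg
doe
rkj
fkfsr

Derivation:
Hunk 1: at line 2 remove [abbe,ydmz] add [hejtt] -> 12 lines: lnr qove hejtt ylnjp plr uzc clogx nboaj mgbr doe rkj fkfsr
Hunk 2: at line 4 remove [plr,uzc] add [swo] -> 11 lines: lnr qove hejtt ylnjp swo clogx nboaj mgbr doe rkj fkfsr
Hunk 3: at line 4 remove [swo,clogx] add [nlh,miwhc] -> 11 lines: lnr qove hejtt ylnjp nlh miwhc nboaj mgbr doe rkj fkfsr
Hunk 4: at line 3 remove [nlh,miwhc,nboaj] add [ehbc] -> 9 lines: lnr qove hejtt ylnjp ehbc mgbr doe rkj fkfsr
Hunk 5: at line 2 remove [ylnjp,ehbc,mgbr] add [qkwmt,izfg] -> 8 lines: lnr qove hejtt qkwmt izfg doe rkj fkfsr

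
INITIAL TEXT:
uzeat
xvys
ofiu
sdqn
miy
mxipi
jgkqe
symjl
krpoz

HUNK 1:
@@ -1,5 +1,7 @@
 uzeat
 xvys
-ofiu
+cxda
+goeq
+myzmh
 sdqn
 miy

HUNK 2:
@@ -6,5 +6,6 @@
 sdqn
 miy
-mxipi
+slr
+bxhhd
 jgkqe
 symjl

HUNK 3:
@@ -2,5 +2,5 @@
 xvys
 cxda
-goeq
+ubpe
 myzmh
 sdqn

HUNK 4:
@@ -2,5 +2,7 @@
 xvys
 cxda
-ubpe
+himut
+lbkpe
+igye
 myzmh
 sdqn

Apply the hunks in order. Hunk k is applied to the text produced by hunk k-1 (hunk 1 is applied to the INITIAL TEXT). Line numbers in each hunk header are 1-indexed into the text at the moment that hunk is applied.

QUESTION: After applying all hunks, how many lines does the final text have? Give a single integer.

Hunk 1: at line 1 remove [ofiu] add [cxda,goeq,myzmh] -> 11 lines: uzeat xvys cxda goeq myzmh sdqn miy mxipi jgkqe symjl krpoz
Hunk 2: at line 6 remove [mxipi] add [slr,bxhhd] -> 12 lines: uzeat xvys cxda goeq myzmh sdqn miy slr bxhhd jgkqe symjl krpoz
Hunk 3: at line 2 remove [goeq] add [ubpe] -> 12 lines: uzeat xvys cxda ubpe myzmh sdqn miy slr bxhhd jgkqe symjl krpoz
Hunk 4: at line 2 remove [ubpe] add [himut,lbkpe,igye] -> 14 lines: uzeat xvys cxda himut lbkpe igye myzmh sdqn miy slr bxhhd jgkqe symjl krpoz
Final line count: 14

Answer: 14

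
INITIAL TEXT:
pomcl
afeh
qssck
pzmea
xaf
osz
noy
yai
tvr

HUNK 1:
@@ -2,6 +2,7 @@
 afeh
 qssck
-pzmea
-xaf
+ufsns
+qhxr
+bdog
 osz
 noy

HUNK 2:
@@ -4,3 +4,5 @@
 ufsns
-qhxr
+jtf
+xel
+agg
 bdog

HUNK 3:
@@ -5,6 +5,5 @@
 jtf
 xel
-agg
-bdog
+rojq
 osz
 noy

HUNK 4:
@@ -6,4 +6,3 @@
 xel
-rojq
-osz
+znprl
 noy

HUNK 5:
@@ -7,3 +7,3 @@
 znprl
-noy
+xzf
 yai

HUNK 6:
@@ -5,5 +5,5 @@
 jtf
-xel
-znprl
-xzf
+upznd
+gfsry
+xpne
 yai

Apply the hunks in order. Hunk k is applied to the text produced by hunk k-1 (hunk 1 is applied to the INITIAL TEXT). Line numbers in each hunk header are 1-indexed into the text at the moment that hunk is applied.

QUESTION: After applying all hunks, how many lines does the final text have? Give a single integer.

Answer: 10

Derivation:
Hunk 1: at line 2 remove [pzmea,xaf] add [ufsns,qhxr,bdog] -> 10 lines: pomcl afeh qssck ufsns qhxr bdog osz noy yai tvr
Hunk 2: at line 4 remove [qhxr] add [jtf,xel,agg] -> 12 lines: pomcl afeh qssck ufsns jtf xel agg bdog osz noy yai tvr
Hunk 3: at line 5 remove [agg,bdog] add [rojq] -> 11 lines: pomcl afeh qssck ufsns jtf xel rojq osz noy yai tvr
Hunk 4: at line 6 remove [rojq,osz] add [znprl] -> 10 lines: pomcl afeh qssck ufsns jtf xel znprl noy yai tvr
Hunk 5: at line 7 remove [noy] add [xzf] -> 10 lines: pomcl afeh qssck ufsns jtf xel znprl xzf yai tvr
Hunk 6: at line 5 remove [xel,znprl,xzf] add [upznd,gfsry,xpne] -> 10 lines: pomcl afeh qssck ufsns jtf upznd gfsry xpne yai tvr
Final line count: 10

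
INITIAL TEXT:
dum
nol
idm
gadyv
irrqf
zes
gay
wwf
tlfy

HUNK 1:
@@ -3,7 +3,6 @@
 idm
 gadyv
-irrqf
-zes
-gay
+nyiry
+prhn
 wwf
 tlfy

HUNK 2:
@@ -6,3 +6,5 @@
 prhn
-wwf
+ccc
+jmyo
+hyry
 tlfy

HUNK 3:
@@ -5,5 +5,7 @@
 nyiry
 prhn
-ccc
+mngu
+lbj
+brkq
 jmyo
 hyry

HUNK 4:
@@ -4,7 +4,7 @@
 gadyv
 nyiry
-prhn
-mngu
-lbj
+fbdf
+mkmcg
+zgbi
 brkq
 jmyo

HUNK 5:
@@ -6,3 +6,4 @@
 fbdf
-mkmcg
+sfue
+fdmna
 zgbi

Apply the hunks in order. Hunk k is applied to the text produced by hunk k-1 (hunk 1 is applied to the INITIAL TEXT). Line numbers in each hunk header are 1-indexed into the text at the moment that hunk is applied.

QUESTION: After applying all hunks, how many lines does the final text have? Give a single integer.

Answer: 13

Derivation:
Hunk 1: at line 3 remove [irrqf,zes,gay] add [nyiry,prhn] -> 8 lines: dum nol idm gadyv nyiry prhn wwf tlfy
Hunk 2: at line 6 remove [wwf] add [ccc,jmyo,hyry] -> 10 lines: dum nol idm gadyv nyiry prhn ccc jmyo hyry tlfy
Hunk 3: at line 5 remove [ccc] add [mngu,lbj,brkq] -> 12 lines: dum nol idm gadyv nyiry prhn mngu lbj brkq jmyo hyry tlfy
Hunk 4: at line 4 remove [prhn,mngu,lbj] add [fbdf,mkmcg,zgbi] -> 12 lines: dum nol idm gadyv nyiry fbdf mkmcg zgbi brkq jmyo hyry tlfy
Hunk 5: at line 6 remove [mkmcg] add [sfue,fdmna] -> 13 lines: dum nol idm gadyv nyiry fbdf sfue fdmna zgbi brkq jmyo hyry tlfy
Final line count: 13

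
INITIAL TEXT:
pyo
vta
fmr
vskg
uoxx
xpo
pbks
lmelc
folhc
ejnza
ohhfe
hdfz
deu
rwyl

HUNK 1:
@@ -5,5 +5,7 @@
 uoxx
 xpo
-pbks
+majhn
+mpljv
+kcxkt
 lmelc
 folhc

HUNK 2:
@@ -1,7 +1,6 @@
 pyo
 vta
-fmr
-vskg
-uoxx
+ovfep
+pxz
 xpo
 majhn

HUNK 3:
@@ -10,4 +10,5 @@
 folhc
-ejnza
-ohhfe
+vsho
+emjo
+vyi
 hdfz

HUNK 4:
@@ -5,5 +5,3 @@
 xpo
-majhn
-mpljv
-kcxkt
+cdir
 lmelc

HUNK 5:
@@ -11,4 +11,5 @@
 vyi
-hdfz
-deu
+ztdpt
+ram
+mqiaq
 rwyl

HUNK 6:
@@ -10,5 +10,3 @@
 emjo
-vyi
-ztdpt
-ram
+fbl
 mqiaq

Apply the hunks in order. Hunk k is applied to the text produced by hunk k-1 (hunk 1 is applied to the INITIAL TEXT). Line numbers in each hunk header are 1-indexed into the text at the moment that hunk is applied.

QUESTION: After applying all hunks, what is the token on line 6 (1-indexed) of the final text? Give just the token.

Answer: cdir

Derivation:
Hunk 1: at line 5 remove [pbks] add [majhn,mpljv,kcxkt] -> 16 lines: pyo vta fmr vskg uoxx xpo majhn mpljv kcxkt lmelc folhc ejnza ohhfe hdfz deu rwyl
Hunk 2: at line 1 remove [fmr,vskg,uoxx] add [ovfep,pxz] -> 15 lines: pyo vta ovfep pxz xpo majhn mpljv kcxkt lmelc folhc ejnza ohhfe hdfz deu rwyl
Hunk 3: at line 10 remove [ejnza,ohhfe] add [vsho,emjo,vyi] -> 16 lines: pyo vta ovfep pxz xpo majhn mpljv kcxkt lmelc folhc vsho emjo vyi hdfz deu rwyl
Hunk 4: at line 5 remove [majhn,mpljv,kcxkt] add [cdir] -> 14 lines: pyo vta ovfep pxz xpo cdir lmelc folhc vsho emjo vyi hdfz deu rwyl
Hunk 5: at line 11 remove [hdfz,deu] add [ztdpt,ram,mqiaq] -> 15 lines: pyo vta ovfep pxz xpo cdir lmelc folhc vsho emjo vyi ztdpt ram mqiaq rwyl
Hunk 6: at line 10 remove [vyi,ztdpt,ram] add [fbl] -> 13 lines: pyo vta ovfep pxz xpo cdir lmelc folhc vsho emjo fbl mqiaq rwyl
Final line 6: cdir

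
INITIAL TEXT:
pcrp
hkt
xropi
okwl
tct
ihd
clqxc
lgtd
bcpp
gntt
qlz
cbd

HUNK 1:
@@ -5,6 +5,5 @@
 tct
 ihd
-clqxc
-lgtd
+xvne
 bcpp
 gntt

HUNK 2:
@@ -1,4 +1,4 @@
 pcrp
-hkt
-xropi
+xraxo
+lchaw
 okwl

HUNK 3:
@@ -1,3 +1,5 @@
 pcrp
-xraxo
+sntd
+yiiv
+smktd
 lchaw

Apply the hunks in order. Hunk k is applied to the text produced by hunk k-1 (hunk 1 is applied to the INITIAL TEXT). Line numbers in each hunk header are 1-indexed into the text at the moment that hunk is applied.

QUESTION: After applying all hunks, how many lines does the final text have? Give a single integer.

Answer: 13

Derivation:
Hunk 1: at line 5 remove [clqxc,lgtd] add [xvne] -> 11 lines: pcrp hkt xropi okwl tct ihd xvne bcpp gntt qlz cbd
Hunk 2: at line 1 remove [hkt,xropi] add [xraxo,lchaw] -> 11 lines: pcrp xraxo lchaw okwl tct ihd xvne bcpp gntt qlz cbd
Hunk 3: at line 1 remove [xraxo] add [sntd,yiiv,smktd] -> 13 lines: pcrp sntd yiiv smktd lchaw okwl tct ihd xvne bcpp gntt qlz cbd
Final line count: 13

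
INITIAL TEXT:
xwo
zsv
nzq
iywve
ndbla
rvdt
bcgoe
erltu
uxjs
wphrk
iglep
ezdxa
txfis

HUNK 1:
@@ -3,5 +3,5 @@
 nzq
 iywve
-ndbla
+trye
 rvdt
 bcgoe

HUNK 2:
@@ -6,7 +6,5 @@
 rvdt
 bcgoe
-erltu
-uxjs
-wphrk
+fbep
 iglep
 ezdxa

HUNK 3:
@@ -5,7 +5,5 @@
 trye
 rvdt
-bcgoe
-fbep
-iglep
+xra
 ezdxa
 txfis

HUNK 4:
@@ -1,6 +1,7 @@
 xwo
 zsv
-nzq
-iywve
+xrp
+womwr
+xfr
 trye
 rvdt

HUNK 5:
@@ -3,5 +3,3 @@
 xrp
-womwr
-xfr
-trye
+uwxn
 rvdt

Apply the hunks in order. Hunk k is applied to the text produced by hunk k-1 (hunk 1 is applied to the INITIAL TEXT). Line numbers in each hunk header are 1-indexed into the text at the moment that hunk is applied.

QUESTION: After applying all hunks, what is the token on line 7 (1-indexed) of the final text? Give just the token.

Answer: ezdxa

Derivation:
Hunk 1: at line 3 remove [ndbla] add [trye] -> 13 lines: xwo zsv nzq iywve trye rvdt bcgoe erltu uxjs wphrk iglep ezdxa txfis
Hunk 2: at line 6 remove [erltu,uxjs,wphrk] add [fbep] -> 11 lines: xwo zsv nzq iywve trye rvdt bcgoe fbep iglep ezdxa txfis
Hunk 3: at line 5 remove [bcgoe,fbep,iglep] add [xra] -> 9 lines: xwo zsv nzq iywve trye rvdt xra ezdxa txfis
Hunk 4: at line 1 remove [nzq,iywve] add [xrp,womwr,xfr] -> 10 lines: xwo zsv xrp womwr xfr trye rvdt xra ezdxa txfis
Hunk 5: at line 3 remove [womwr,xfr,trye] add [uwxn] -> 8 lines: xwo zsv xrp uwxn rvdt xra ezdxa txfis
Final line 7: ezdxa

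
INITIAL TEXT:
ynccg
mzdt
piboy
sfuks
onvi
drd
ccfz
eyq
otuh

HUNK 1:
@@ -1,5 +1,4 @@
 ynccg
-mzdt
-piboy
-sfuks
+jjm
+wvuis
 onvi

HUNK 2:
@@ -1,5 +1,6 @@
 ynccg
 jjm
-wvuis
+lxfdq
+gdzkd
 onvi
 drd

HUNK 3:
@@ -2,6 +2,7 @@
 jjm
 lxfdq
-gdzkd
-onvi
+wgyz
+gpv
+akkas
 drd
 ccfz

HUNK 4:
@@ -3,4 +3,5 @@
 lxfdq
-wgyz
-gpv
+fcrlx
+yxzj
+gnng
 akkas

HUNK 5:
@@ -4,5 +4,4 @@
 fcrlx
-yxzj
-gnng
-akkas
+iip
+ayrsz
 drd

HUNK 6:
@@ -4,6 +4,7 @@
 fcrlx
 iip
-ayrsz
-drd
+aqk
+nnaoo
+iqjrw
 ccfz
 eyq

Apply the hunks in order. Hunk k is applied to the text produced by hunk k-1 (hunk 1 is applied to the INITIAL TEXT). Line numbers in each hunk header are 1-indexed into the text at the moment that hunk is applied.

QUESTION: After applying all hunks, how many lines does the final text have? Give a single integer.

Answer: 11

Derivation:
Hunk 1: at line 1 remove [mzdt,piboy,sfuks] add [jjm,wvuis] -> 8 lines: ynccg jjm wvuis onvi drd ccfz eyq otuh
Hunk 2: at line 1 remove [wvuis] add [lxfdq,gdzkd] -> 9 lines: ynccg jjm lxfdq gdzkd onvi drd ccfz eyq otuh
Hunk 3: at line 2 remove [gdzkd,onvi] add [wgyz,gpv,akkas] -> 10 lines: ynccg jjm lxfdq wgyz gpv akkas drd ccfz eyq otuh
Hunk 4: at line 3 remove [wgyz,gpv] add [fcrlx,yxzj,gnng] -> 11 lines: ynccg jjm lxfdq fcrlx yxzj gnng akkas drd ccfz eyq otuh
Hunk 5: at line 4 remove [yxzj,gnng,akkas] add [iip,ayrsz] -> 10 lines: ynccg jjm lxfdq fcrlx iip ayrsz drd ccfz eyq otuh
Hunk 6: at line 4 remove [ayrsz,drd] add [aqk,nnaoo,iqjrw] -> 11 lines: ynccg jjm lxfdq fcrlx iip aqk nnaoo iqjrw ccfz eyq otuh
Final line count: 11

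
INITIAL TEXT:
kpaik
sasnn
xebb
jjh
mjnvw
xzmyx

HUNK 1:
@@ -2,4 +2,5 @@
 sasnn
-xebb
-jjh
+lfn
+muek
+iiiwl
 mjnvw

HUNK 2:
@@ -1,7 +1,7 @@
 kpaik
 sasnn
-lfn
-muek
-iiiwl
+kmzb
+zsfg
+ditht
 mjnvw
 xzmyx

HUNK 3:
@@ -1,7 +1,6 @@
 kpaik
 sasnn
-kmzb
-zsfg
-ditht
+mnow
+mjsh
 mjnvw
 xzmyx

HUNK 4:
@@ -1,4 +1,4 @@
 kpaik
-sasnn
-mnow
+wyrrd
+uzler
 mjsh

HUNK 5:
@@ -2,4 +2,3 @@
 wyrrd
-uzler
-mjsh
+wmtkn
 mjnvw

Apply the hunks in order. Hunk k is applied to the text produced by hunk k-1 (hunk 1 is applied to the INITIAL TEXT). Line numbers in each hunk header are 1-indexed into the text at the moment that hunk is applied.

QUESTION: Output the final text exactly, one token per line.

Answer: kpaik
wyrrd
wmtkn
mjnvw
xzmyx

Derivation:
Hunk 1: at line 2 remove [xebb,jjh] add [lfn,muek,iiiwl] -> 7 lines: kpaik sasnn lfn muek iiiwl mjnvw xzmyx
Hunk 2: at line 1 remove [lfn,muek,iiiwl] add [kmzb,zsfg,ditht] -> 7 lines: kpaik sasnn kmzb zsfg ditht mjnvw xzmyx
Hunk 3: at line 1 remove [kmzb,zsfg,ditht] add [mnow,mjsh] -> 6 lines: kpaik sasnn mnow mjsh mjnvw xzmyx
Hunk 4: at line 1 remove [sasnn,mnow] add [wyrrd,uzler] -> 6 lines: kpaik wyrrd uzler mjsh mjnvw xzmyx
Hunk 5: at line 2 remove [uzler,mjsh] add [wmtkn] -> 5 lines: kpaik wyrrd wmtkn mjnvw xzmyx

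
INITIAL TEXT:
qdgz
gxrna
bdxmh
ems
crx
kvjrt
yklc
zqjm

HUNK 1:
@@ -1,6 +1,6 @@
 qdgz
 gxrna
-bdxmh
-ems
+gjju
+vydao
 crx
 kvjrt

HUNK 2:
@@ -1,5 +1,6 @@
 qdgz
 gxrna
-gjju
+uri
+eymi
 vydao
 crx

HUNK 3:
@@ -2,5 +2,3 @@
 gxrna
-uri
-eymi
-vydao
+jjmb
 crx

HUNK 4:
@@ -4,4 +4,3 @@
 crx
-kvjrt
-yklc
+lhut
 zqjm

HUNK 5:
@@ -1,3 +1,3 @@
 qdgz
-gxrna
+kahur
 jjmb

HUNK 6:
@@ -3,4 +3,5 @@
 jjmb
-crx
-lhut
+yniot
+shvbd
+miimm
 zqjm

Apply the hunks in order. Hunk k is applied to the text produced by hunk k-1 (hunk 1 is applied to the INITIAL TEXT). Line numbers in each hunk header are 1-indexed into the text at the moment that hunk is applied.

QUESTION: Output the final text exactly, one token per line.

Hunk 1: at line 1 remove [bdxmh,ems] add [gjju,vydao] -> 8 lines: qdgz gxrna gjju vydao crx kvjrt yklc zqjm
Hunk 2: at line 1 remove [gjju] add [uri,eymi] -> 9 lines: qdgz gxrna uri eymi vydao crx kvjrt yklc zqjm
Hunk 3: at line 2 remove [uri,eymi,vydao] add [jjmb] -> 7 lines: qdgz gxrna jjmb crx kvjrt yklc zqjm
Hunk 4: at line 4 remove [kvjrt,yklc] add [lhut] -> 6 lines: qdgz gxrna jjmb crx lhut zqjm
Hunk 5: at line 1 remove [gxrna] add [kahur] -> 6 lines: qdgz kahur jjmb crx lhut zqjm
Hunk 6: at line 3 remove [crx,lhut] add [yniot,shvbd,miimm] -> 7 lines: qdgz kahur jjmb yniot shvbd miimm zqjm

Answer: qdgz
kahur
jjmb
yniot
shvbd
miimm
zqjm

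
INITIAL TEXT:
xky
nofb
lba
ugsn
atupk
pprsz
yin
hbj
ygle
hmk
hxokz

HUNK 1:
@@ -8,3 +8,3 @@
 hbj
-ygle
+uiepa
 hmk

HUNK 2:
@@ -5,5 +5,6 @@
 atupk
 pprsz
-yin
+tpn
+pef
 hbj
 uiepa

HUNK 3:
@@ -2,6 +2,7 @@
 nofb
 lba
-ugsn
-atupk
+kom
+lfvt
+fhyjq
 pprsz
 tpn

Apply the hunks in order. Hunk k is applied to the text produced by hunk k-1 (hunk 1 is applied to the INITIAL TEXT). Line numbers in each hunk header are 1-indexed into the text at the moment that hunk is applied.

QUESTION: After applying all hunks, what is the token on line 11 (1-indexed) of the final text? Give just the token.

Hunk 1: at line 8 remove [ygle] add [uiepa] -> 11 lines: xky nofb lba ugsn atupk pprsz yin hbj uiepa hmk hxokz
Hunk 2: at line 5 remove [yin] add [tpn,pef] -> 12 lines: xky nofb lba ugsn atupk pprsz tpn pef hbj uiepa hmk hxokz
Hunk 3: at line 2 remove [ugsn,atupk] add [kom,lfvt,fhyjq] -> 13 lines: xky nofb lba kom lfvt fhyjq pprsz tpn pef hbj uiepa hmk hxokz
Final line 11: uiepa

Answer: uiepa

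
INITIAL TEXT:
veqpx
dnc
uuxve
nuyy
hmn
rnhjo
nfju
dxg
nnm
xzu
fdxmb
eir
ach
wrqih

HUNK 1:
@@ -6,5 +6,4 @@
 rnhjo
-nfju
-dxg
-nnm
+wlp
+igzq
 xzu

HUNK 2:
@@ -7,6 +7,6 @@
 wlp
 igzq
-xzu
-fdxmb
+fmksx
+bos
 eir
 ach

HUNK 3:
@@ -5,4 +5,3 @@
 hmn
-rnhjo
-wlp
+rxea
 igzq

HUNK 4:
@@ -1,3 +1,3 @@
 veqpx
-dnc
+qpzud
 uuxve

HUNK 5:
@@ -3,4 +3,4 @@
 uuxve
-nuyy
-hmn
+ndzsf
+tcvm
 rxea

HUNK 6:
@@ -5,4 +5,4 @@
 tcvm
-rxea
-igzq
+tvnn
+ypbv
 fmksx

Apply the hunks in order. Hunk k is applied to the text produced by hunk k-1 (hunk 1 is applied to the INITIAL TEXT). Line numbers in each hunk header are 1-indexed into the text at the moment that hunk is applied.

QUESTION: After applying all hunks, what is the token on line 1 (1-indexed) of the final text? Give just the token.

Answer: veqpx

Derivation:
Hunk 1: at line 6 remove [nfju,dxg,nnm] add [wlp,igzq] -> 13 lines: veqpx dnc uuxve nuyy hmn rnhjo wlp igzq xzu fdxmb eir ach wrqih
Hunk 2: at line 7 remove [xzu,fdxmb] add [fmksx,bos] -> 13 lines: veqpx dnc uuxve nuyy hmn rnhjo wlp igzq fmksx bos eir ach wrqih
Hunk 3: at line 5 remove [rnhjo,wlp] add [rxea] -> 12 lines: veqpx dnc uuxve nuyy hmn rxea igzq fmksx bos eir ach wrqih
Hunk 4: at line 1 remove [dnc] add [qpzud] -> 12 lines: veqpx qpzud uuxve nuyy hmn rxea igzq fmksx bos eir ach wrqih
Hunk 5: at line 3 remove [nuyy,hmn] add [ndzsf,tcvm] -> 12 lines: veqpx qpzud uuxve ndzsf tcvm rxea igzq fmksx bos eir ach wrqih
Hunk 6: at line 5 remove [rxea,igzq] add [tvnn,ypbv] -> 12 lines: veqpx qpzud uuxve ndzsf tcvm tvnn ypbv fmksx bos eir ach wrqih
Final line 1: veqpx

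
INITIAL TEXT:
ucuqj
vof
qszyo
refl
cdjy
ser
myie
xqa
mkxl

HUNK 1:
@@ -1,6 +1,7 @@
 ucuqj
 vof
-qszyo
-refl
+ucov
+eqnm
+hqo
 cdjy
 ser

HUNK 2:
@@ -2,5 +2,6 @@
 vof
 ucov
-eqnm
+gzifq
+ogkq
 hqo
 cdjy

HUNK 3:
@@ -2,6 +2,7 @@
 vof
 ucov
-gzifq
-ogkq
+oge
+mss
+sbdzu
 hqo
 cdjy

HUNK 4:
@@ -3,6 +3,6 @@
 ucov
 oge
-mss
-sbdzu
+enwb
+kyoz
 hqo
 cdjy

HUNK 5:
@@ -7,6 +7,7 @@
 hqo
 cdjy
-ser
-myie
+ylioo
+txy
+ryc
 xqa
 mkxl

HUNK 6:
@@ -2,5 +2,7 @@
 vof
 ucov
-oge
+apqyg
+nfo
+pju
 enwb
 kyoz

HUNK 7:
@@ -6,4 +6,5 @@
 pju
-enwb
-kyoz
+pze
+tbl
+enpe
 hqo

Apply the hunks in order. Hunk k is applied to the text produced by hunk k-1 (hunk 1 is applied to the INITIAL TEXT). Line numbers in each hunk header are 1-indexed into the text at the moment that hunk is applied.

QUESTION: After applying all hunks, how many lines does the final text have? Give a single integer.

Hunk 1: at line 1 remove [qszyo,refl] add [ucov,eqnm,hqo] -> 10 lines: ucuqj vof ucov eqnm hqo cdjy ser myie xqa mkxl
Hunk 2: at line 2 remove [eqnm] add [gzifq,ogkq] -> 11 lines: ucuqj vof ucov gzifq ogkq hqo cdjy ser myie xqa mkxl
Hunk 3: at line 2 remove [gzifq,ogkq] add [oge,mss,sbdzu] -> 12 lines: ucuqj vof ucov oge mss sbdzu hqo cdjy ser myie xqa mkxl
Hunk 4: at line 3 remove [mss,sbdzu] add [enwb,kyoz] -> 12 lines: ucuqj vof ucov oge enwb kyoz hqo cdjy ser myie xqa mkxl
Hunk 5: at line 7 remove [ser,myie] add [ylioo,txy,ryc] -> 13 lines: ucuqj vof ucov oge enwb kyoz hqo cdjy ylioo txy ryc xqa mkxl
Hunk 6: at line 2 remove [oge] add [apqyg,nfo,pju] -> 15 lines: ucuqj vof ucov apqyg nfo pju enwb kyoz hqo cdjy ylioo txy ryc xqa mkxl
Hunk 7: at line 6 remove [enwb,kyoz] add [pze,tbl,enpe] -> 16 lines: ucuqj vof ucov apqyg nfo pju pze tbl enpe hqo cdjy ylioo txy ryc xqa mkxl
Final line count: 16

Answer: 16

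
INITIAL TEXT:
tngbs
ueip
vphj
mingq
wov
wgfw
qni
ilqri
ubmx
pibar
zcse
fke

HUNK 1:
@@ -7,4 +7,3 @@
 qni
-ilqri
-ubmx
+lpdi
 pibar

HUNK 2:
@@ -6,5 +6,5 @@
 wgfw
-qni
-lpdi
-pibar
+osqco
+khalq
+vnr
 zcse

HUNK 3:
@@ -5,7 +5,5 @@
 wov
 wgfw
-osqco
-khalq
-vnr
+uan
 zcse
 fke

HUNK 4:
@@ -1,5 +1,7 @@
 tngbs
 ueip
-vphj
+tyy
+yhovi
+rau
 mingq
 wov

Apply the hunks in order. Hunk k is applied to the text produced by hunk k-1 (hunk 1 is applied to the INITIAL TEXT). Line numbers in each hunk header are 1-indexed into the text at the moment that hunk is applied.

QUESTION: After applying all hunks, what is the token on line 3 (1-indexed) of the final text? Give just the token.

Hunk 1: at line 7 remove [ilqri,ubmx] add [lpdi] -> 11 lines: tngbs ueip vphj mingq wov wgfw qni lpdi pibar zcse fke
Hunk 2: at line 6 remove [qni,lpdi,pibar] add [osqco,khalq,vnr] -> 11 lines: tngbs ueip vphj mingq wov wgfw osqco khalq vnr zcse fke
Hunk 3: at line 5 remove [osqco,khalq,vnr] add [uan] -> 9 lines: tngbs ueip vphj mingq wov wgfw uan zcse fke
Hunk 4: at line 1 remove [vphj] add [tyy,yhovi,rau] -> 11 lines: tngbs ueip tyy yhovi rau mingq wov wgfw uan zcse fke
Final line 3: tyy

Answer: tyy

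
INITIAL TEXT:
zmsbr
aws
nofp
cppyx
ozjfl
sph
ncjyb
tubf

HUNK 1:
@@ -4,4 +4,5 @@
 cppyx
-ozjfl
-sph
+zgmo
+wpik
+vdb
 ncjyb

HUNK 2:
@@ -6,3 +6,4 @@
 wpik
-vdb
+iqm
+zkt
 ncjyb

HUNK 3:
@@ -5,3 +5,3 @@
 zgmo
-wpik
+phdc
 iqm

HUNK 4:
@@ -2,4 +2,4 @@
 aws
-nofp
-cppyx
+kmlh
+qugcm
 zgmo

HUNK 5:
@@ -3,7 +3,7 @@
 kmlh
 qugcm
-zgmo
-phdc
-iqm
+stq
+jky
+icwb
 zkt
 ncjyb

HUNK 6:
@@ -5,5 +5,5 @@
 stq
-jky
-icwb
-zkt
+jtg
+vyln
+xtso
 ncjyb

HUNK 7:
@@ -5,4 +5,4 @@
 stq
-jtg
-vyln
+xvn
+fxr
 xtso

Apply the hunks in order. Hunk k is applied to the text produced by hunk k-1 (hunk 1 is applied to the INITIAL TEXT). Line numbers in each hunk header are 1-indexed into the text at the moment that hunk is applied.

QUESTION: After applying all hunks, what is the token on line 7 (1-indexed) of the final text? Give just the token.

Answer: fxr

Derivation:
Hunk 1: at line 4 remove [ozjfl,sph] add [zgmo,wpik,vdb] -> 9 lines: zmsbr aws nofp cppyx zgmo wpik vdb ncjyb tubf
Hunk 2: at line 6 remove [vdb] add [iqm,zkt] -> 10 lines: zmsbr aws nofp cppyx zgmo wpik iqm zkt ncjyb tubf
Hunk 3: at line 5 remove [wpik] add [phdc] -> 10 lines: zmsbr aws nofp cppyx zgmo phdc iqm zkt ncjyb tubf
Hunk 4: at line 2 remove [nofp,cppyx] add [kmlh,qugcm] -> 10 lines: zmsbr aws kmlh qugcm zgmo phdc iqm zkt ncjyb tubf
Hunk 5: at line 3 remove [zgmo,phdc,iqm] add [stq,jky,icwb] -> 10 lines: zmsbr aws kmlh qugcm stq jky icwb zkt ncjyb tubf
Hunk 6: at line 5 remove [jky,icwb,zkt] add [jtg,vyln,xtso] -> 10 lines: zmsbr aws kmlh qugcm stq jtg vyln xtso ncjyb tubf
Hunk 7: at line 5 remove [jtg,vyln] add [xvn,fxr] -> 10 lines: zmsbr aws kmlh qugcm stq xvn fxr xtso ncjyb tubf
Final line 7: fxr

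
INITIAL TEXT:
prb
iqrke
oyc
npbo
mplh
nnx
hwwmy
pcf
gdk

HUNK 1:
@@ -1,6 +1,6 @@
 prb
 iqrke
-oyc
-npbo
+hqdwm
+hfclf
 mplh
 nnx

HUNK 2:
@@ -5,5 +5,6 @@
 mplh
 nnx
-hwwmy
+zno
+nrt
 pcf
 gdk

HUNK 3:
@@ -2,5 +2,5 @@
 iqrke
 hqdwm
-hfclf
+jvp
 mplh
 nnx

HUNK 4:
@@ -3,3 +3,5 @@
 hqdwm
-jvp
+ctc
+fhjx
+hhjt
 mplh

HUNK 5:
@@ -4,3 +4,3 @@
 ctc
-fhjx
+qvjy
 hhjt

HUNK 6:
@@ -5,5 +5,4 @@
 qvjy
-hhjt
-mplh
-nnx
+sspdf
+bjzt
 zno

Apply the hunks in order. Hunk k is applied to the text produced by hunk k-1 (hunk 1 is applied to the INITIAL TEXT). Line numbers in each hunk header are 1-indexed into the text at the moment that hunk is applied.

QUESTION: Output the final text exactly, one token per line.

Answer: prb
iqrke
hqdwm
ctc
qvjy
sspdf
bjzt
zno
nrt
pcf
gdk

Derivation:
Hunk 1: at line 1 remove [oyc,npbo] add [hqdwm,hfclf] -> 9 lines: prb iqrke hqdwm hfclf mplh nnx hwwmy pcf gdk
Hunk 2: at line 5 remove [hwwmy] add [zno,nrt] -> 10 lines: prb iqrke hqdwm hfclf mplh nnx zno nrt pcf gdk
Hunk 3: at line 2 remove [hfclf] add [jvp] -> 10 lines: prb iqrke hqdwm jvp mplh nnx zno nrt pcf gdk
Hunk 4: at line 3 remove [jvp] add [ctc,fhjx,hhjt] -> 12 lines: prb iqrke hqdwm ctc fhjx hhjt mplh nnx zno nrt pcf gdk
Hunk 5: at line 4 remove [fhjx] add [qvjy] -> 12 lines: prb iqrke hqdwm ctc qvjy hhjt mplh nnx zno nrt pcf gdk
Hunk 6: at line 5 remove [hhjt,mplh,nnx] add [sspdf,bjzt] -> 11 lines: prb iqrke hqdwm ctc qvjy sspdf bjzt zno nrt pcf gdk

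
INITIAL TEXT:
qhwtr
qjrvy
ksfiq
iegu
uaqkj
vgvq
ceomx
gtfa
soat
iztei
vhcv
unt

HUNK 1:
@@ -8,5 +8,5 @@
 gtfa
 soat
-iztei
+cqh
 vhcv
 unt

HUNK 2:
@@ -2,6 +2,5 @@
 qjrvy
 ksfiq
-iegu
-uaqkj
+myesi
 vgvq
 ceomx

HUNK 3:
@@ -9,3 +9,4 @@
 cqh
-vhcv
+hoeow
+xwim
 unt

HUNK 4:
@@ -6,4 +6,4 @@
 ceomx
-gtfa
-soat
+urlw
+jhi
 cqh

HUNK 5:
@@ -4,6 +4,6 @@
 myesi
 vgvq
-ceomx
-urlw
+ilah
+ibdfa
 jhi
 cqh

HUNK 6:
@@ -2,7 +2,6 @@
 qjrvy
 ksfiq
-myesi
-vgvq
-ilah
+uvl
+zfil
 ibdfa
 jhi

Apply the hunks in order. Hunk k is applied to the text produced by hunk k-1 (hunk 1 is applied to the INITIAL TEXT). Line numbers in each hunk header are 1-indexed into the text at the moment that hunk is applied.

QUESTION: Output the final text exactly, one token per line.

Hunk 1: at line 8 remove [iztei] add [cqh] -> 12 lines: qhwtr qjrvy ksfiq iegu uaqkj vgvq ceomx gtfa soat cqh vhcv unt
Hunk 2: at line 2 remove [iegu,uaqkj] add [myesi] -> 11 lines: qhwtr qjrvy ksfiq myesi vgvq ceomx gtfa soat cqh vhcv unt
Hunk 3: at line 9 remove [vhcv] add [hoeow,xwim] -> 12 lines: qhwtr qjrvy ksfiq myesi vgvq ceomx gtfa soat cqh hoeow xwim unt
Hunk 4: at line 6 remove [gtfa,soat] add [urlw,jhi] -> 12 lines: qhwtr qjrvy ksfiq myesi vgvq ceomx urlw jhi cqh hoeow xwim unt
Hunk 5: at line 4 remove [ceomx,urlw] add [ilah,ibdfa] -> 12 lines: qhwtr qjrvy ksfiq myesi vgvq ilah ibdfa jhi cqh hoeow xwim unt
Hunk 6: at line 2 remove [myesi,vgvq,ilah] add [uvl,zfil] -> 11 lines: qhwtr qjrvy ksfiq uvl zfil ibdfa jhi cqh hoeow xwim unt

Answer: qhwtr
qjrvy
ksfiq
uvl
zfil
ibdfa
jhi
cqh
hoeow
xwim
unt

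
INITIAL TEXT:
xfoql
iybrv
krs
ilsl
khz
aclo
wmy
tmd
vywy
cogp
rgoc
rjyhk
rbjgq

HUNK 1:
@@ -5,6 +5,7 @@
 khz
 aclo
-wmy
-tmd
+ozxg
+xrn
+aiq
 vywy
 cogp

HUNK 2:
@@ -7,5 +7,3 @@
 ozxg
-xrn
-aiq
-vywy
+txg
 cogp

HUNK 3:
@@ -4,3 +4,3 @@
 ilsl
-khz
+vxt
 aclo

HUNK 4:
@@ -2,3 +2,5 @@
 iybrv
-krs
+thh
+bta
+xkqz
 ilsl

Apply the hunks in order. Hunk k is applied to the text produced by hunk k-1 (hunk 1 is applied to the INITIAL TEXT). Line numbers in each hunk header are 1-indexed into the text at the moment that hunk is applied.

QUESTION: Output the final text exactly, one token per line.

Hunk 1: at line 5 remove [wmy,tmd] add [ozxg,xrn,aiq] -> 14 lines: xfoql iybrv krs ilsl khz aclo ozxg xrn aiq vywy cogp rgoc rjyhk rbjgq
Hunk 2: at line 7 remove [xrn,aiq,vywy] add [txg] -> 12 lines: xfoql iybrv krs ilsl khz aclo ozxg txg cogp rgoc rjyhk rbjgq
Hunk 3: at line 4 remove [khz] add [vxt] -> 12 lines: xfoql iybrv krs ilsl vxt aclo ozxg txg cogp rgoc rjyhk rbjgq
Hunk 4: at line 2 remove [krs] add [thh,bta,xkqz] -> 14 lines: xfoql iybrv thh bta xkqz ilsl vxt aclo ozxg txg cogp rgoc rjyhk rbjgq

Answer: xfoql
iybrv
thh
bta
xkqz
ilsl
vxt
aclo
ozxg
txg
cogp
rgoc
rjyhk
rbjgq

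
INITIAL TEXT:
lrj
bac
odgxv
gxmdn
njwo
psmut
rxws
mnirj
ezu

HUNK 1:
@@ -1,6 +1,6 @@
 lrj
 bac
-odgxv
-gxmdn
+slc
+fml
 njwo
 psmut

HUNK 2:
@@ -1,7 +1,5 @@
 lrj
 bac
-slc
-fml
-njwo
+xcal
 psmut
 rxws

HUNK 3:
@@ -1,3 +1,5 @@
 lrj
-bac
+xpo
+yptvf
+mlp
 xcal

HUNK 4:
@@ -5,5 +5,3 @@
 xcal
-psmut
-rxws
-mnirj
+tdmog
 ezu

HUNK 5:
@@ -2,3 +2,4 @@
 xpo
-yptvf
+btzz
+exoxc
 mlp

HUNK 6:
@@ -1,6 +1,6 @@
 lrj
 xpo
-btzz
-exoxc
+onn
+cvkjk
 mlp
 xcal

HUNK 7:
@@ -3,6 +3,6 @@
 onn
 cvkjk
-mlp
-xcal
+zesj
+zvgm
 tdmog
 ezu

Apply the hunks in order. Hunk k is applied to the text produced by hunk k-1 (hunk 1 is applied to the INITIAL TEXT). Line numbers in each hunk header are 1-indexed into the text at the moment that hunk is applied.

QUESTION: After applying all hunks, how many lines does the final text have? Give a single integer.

Answer: 8

Derivation:
Hunk 1: at line 1 remove [odgxv,gxmdn] add [slc,fml] -> 9 lines: lrj bac slc fml njwo psmut rxws mnirj ezu
Hunk 2: at line 1 remove [slc,fml,njwo] add [xcal] -> 7 lines: lrj bac xcal psmut rxws mnirj ezu
Hunk 3: at line 1 remove [bac] add [xpo,yptvf,mlp] -> 9 lines: lrj xpo yptvf mlp xcal psmut rxws mnirj ezu
Hunk 4: at line 5 remove [psmut,rxws,mnirj] add [tdmog] -> 7 lines: lrj xpo yptvf mlp xcal tdmog ezu
Hunk 5: at line 2 remove [yptvf] add [btzz,exoxc] -> 8 lines: lrj xpo btzz exoxc mlp xcal tdmog ezu
Hunk 6: at line 1 remove [btzz,exoxc] add [onn,cvkjk] -> 8 lines: lrj xpo onn cvkjk mlp xcal tdmog ezu
Hunk 7: at line 3 remove [mlp,xcal] add [zesj,zvgm] -> 8 lines: lrj xpo onn cvkjk zesj zvgm tdmog ezu
Final line count: 8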